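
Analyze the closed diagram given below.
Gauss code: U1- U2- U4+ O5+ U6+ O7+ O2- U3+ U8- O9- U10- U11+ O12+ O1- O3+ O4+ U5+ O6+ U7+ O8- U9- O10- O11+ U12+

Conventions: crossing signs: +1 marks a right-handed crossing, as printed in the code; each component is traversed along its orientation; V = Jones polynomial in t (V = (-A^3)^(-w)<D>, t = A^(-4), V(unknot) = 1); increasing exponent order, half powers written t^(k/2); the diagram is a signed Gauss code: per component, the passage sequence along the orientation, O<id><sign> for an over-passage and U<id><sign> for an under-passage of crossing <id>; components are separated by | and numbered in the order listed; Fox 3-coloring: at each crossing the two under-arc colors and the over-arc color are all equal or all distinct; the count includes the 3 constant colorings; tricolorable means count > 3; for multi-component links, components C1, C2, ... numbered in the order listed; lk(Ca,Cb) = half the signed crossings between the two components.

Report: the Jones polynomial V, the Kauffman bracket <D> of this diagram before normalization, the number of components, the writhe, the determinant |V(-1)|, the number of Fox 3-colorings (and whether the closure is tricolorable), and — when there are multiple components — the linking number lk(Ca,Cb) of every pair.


Jones polynomial: V(t) = t^-1 - 1 + 2t - 2t^2 + 2t^3 - 2t^4 + t^5
<D> = A^-14 - 2A^-10 + 2A^-6 - 2A^-2 + 2A^2 - A^6 + A^10; writhe +2
components 1, writhe +2 (12 crossings)
3-colorings: 3 of 3^12, det 11 — not tricolorable
note: |V(-1)| = 11: so not tricolorable, since 3 does not divide 11


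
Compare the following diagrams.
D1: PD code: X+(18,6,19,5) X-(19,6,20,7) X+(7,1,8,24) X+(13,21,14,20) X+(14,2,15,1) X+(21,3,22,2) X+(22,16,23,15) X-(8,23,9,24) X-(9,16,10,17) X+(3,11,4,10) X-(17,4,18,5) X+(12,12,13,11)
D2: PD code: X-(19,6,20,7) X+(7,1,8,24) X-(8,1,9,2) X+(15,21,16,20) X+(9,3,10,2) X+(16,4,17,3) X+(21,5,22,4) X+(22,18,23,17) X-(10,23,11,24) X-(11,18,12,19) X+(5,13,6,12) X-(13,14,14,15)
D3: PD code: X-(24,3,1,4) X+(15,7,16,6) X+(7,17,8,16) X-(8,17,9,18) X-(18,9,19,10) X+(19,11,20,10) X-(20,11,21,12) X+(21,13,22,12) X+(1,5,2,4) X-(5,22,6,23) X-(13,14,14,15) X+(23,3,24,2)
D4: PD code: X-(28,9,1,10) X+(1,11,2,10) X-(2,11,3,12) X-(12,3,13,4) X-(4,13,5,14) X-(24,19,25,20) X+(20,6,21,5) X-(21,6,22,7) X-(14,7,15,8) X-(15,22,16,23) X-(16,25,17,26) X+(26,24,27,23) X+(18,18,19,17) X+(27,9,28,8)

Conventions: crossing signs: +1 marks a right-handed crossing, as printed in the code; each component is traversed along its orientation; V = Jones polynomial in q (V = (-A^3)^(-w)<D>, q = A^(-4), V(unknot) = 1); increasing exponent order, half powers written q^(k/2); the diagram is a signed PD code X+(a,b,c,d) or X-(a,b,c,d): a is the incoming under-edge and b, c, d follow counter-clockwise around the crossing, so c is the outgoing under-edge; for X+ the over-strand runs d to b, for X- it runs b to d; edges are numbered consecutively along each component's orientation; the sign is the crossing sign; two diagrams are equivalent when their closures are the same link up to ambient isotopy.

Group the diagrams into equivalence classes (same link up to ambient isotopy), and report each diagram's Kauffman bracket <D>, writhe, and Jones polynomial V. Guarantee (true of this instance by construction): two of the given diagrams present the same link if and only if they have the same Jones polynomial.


grouping into links: {D1, D2} | {D3} | {D4}
V(D1) = q^-1 - 1 + 2q - 2q^2 + 2q^3 - 2q^4 + q^5  (w +4, c 12, <D> = A^-8 - 2A^-4 + 2 - 2A^4 + 2A^8 - A^12 + A^16)
V(D2) = q^-1 - 1 + 2q - 2q^2 + 2q^3 - 2q^4 + q^5  [12 crossings, <D> = A^-14 - 2A^-10 + 2A^-6 - 2A^-2 + 2A^2 - A^6 + A^10, w = +2]
D3 (bracket 1; 12 crossings at w = 0): V = 1
V(D4) = -q^-4 + q^-3 + q^-1  (w -4, c 14, <D> = A^-8 + 1 - A^4)
why: comparing 4 Jones polynomials yields 3 groups


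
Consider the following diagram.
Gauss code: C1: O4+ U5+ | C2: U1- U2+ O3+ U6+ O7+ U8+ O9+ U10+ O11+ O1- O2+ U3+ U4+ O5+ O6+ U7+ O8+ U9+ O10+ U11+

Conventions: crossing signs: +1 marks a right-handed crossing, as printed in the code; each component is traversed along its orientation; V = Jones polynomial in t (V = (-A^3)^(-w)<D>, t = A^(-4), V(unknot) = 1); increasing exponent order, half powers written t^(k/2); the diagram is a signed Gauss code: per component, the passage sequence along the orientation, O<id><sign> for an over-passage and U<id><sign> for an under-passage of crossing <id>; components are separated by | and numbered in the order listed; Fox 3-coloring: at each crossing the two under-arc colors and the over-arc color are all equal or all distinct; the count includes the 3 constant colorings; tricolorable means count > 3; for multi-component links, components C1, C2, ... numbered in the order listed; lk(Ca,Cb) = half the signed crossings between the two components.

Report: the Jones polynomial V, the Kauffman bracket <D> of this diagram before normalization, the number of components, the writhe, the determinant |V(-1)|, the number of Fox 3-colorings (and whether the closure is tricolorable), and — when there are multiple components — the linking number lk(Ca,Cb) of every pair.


V = -t^(7/2) - 2t^(11/2) + t^(13/2) - 2t^(15/2) + 2t^(17/2) - 2t^(19/2) + 2t^(21/2) - t^(23/2) + t^(25/2)
<D> = -A^-23 + A^-19 - 2A^-15 + 2A^-11 - 2A^-7 + 2A^-3 - A + 2A^5 + A^13 (w = +9)
2 components over 11 crossings, w = +9
lk(C1,C2): +1
3 Fox colorings among 3^11, |V(-1)| = 14: not tricolorable
why: span 9 respects span(V) <= c + mu - 1 = 12 for this 2-component diagram


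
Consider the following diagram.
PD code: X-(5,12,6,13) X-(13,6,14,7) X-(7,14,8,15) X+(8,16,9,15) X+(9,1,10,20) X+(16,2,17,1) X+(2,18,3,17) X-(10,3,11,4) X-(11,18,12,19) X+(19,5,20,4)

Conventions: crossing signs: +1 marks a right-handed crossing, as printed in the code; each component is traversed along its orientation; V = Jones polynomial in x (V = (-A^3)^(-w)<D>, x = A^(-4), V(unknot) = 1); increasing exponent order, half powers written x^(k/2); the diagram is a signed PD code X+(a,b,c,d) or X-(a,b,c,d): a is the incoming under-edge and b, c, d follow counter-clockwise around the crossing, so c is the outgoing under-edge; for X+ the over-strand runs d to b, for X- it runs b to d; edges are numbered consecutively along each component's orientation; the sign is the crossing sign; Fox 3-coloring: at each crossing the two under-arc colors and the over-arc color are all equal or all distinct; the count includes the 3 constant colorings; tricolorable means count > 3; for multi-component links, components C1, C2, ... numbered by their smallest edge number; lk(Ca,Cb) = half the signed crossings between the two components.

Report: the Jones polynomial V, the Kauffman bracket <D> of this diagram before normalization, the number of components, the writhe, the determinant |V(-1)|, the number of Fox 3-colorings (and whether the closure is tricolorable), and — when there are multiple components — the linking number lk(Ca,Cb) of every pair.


Jones polynomial: V(x) = -x^-3 + x^-2 - x^-1 + 3 - x + x^2 - x^3
<D> = -A^-12 + A^-8 - A^-4 + 3 - A^4 + A^8 - A^12; writhe 0
components 1, writhe 0 (10 crossings)
3-colorings: 27 of 3^10, det 9 — tricolorable
note: V is palindromic (span 6, det 9): x -> 1/x fixes it; necessary, not sufficient, for amphichirality


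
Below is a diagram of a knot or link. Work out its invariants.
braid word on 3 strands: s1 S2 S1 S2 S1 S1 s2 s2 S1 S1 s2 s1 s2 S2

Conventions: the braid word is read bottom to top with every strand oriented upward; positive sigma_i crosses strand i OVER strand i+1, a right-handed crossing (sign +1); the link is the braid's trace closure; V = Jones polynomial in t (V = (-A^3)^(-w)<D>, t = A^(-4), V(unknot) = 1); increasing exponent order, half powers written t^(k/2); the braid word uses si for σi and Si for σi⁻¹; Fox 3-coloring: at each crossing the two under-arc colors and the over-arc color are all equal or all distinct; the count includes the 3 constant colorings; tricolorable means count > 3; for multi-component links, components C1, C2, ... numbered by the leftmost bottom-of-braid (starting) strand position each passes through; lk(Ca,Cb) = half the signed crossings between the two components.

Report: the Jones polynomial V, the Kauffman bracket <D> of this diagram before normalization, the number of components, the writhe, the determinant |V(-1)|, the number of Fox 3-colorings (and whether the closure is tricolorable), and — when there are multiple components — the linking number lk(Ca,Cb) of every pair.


Jones polynomial: V(t) = -t^-6 + 2t^-5 - 4t^-4 + 5t^-3 - 4t^-2 + 5t^-1 - 3 + 2t - t^2
<D> = -A^-14 + 2A^-10 - 3A^-6 + 5A^-2 - 4A^2 + 5A^6 - 4A^10 + 2A^14 - A^18; writhe -2
components 1, writhe -2 (14 crossings)
3-colorings: 9 of 3^14, det 27 — tricolorable
note: the span of V is 8, forcing >= 8 crossings in any diagram


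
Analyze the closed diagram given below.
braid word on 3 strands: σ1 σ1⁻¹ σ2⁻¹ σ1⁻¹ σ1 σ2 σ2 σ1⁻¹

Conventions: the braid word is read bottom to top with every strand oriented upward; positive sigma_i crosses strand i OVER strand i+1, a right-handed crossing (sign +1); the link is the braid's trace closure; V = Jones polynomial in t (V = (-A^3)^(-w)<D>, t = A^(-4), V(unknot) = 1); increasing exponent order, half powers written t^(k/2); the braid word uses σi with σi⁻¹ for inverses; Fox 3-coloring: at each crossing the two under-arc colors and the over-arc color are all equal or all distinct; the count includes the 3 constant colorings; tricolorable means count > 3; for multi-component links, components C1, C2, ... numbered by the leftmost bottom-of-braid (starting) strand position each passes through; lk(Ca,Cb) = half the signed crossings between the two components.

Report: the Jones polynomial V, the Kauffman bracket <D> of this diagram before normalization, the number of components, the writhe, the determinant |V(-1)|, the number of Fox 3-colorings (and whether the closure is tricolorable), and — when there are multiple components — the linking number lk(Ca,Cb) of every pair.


V(t) = 1
bracket: 1, w = 0
1 component, writhe 0, over 8 crossings
det 1, colorings 3 of 3^8 — not tricolorable
observation: w = 0 shifts under R1 moves; the (-A^3)^(0) factor cancels that in V


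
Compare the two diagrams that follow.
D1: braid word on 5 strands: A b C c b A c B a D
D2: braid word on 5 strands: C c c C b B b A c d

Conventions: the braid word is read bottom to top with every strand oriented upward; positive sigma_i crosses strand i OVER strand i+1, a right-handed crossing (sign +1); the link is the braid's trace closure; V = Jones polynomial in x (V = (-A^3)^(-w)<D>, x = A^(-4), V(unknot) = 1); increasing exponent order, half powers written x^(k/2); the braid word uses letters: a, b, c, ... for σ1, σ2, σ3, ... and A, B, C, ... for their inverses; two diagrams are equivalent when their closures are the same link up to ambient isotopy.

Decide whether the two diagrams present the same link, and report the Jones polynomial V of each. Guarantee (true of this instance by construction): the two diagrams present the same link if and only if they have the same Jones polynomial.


equivalent: yes
V(D1) = 1  (w 0, c 10, <D> = 1)
V(D2) = 1  [10 crossings, <D> = A^6, w = +2]
key observation: one V(x) for all 2 diagrams — one class (guaranteed)


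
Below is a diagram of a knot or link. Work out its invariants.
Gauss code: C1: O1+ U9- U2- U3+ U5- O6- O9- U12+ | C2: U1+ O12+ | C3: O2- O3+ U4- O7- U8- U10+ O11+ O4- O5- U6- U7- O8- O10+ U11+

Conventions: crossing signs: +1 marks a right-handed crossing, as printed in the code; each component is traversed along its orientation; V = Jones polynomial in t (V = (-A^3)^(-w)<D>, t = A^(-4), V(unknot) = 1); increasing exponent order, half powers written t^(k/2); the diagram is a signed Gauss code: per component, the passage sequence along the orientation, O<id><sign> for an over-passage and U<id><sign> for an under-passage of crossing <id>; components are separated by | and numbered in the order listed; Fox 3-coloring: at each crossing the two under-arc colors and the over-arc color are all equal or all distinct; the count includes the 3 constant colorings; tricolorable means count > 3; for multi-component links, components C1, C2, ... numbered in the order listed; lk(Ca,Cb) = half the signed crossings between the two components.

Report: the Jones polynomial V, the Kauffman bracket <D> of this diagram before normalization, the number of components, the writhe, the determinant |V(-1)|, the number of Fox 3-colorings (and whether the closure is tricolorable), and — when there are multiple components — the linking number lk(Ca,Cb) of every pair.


V = t^-2 + 2 + t^2
<D> = A^-14 + 2A^-6 + A^2 (w = -2)
3 components over 12 crossings, w = -2
lk(C1,C2): +1
lk(C1,C3) = -1
linking number lk(C2,C3) = 0
3 Fox colorings among 3^12, |V(-1)| = 4: not tricolorable
why: det 4 = |V(-1)|; not divisible by 3, so not tricolorable


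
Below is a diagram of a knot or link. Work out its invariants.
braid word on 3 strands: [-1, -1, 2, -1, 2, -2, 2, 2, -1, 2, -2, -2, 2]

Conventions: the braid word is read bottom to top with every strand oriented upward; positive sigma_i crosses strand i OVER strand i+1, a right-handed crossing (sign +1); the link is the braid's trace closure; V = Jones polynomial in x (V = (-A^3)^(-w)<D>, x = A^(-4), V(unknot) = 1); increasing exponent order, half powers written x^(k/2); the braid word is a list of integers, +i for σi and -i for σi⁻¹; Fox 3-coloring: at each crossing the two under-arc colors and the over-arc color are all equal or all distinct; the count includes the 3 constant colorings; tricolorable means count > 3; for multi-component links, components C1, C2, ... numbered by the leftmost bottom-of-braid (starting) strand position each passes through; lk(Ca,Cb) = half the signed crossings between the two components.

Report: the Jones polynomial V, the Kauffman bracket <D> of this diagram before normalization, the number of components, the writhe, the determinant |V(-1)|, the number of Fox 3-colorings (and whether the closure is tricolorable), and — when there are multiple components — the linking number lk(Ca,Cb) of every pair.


V = -x^(-9/2) + 2x^(-7/2) - 3x^(-5/2) + 3x^(-3/2) - 4x^(-1/2) + 2x^(1/2) - 2x^(3/2) + x^(5/2)
<D> = -A^-13 + 2A^-9 - 2A^-5 + 4A^-1 - 3A^3 + 3A^7 - 2A^11 + A^15 (w = -1)
2 components over 13 crossings, w = -1
lk(C1,C2): -1
9 Fox colorings among 3^13, |V(-1)| = 18: tricolorable
why: the span of V is 7, within the link bound 13 + 2 - 1


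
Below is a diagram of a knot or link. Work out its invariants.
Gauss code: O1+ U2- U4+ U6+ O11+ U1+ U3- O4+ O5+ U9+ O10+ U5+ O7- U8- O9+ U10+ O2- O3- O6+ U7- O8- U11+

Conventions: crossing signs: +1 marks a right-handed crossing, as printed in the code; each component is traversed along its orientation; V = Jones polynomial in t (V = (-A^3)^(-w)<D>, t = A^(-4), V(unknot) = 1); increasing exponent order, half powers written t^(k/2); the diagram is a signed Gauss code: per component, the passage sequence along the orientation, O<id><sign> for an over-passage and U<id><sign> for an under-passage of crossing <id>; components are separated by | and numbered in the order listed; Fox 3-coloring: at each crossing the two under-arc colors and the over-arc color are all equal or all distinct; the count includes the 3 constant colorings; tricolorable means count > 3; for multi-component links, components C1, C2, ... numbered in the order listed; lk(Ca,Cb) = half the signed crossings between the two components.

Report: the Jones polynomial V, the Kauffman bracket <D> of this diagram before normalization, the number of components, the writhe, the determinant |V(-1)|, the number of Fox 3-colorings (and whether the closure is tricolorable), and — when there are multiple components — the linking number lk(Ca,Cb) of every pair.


V(t) = -t^-2 + 2t^-1 - 3 + 6t - 6t^2 + 7t^3 - 6t^4 + 4t^5 - 3t^6 + t^7
bracket: -A^-19 + 3A^-15 - 4A^-11 + 6A^-7 - 7A^-3 + 6A - 6A^5 + 3A^9 - 2A^13 + A^17, w = +3
1 component, writhe +3, over 11 crossings
det 39, colorings 9 of 3^11 — tricolorable
observation: w = +3 (over 11 crossings) is diagram-only; (-A^3)^(-3) removes it from V


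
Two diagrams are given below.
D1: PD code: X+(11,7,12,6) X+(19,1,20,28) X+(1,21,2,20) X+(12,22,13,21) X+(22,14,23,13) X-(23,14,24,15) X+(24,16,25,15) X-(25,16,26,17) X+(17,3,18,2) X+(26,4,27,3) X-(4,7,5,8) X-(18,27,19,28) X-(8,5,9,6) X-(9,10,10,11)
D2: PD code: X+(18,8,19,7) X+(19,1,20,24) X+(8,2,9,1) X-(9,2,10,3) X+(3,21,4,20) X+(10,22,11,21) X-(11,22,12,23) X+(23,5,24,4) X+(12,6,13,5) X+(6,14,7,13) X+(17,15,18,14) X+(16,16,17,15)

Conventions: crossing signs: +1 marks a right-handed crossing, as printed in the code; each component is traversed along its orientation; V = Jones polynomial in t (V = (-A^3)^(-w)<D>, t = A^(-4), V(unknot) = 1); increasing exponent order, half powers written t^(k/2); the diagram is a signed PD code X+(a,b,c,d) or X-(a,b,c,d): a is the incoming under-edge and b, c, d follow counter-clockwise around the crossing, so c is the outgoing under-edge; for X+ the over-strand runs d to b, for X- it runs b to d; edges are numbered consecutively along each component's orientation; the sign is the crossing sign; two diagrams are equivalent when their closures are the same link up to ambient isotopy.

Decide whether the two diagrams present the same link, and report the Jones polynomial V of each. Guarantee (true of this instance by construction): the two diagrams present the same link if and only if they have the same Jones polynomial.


equivalent: no
V(D1) = t + t^3 - t^4  (w +2, c 14, <D> = -A^-10 + A^-6 + A^2)
V(D2) = t^2 + 2t^4 - 2t^5 + t^6 - 2t^7 + t^8  [12 crossings, <D> = A^-8 - 2A^-4 + 1 - 2A^4 + 2A^8 + A^16, w = +8]
key observation: 2 values of V(t) split the 2 diagrams


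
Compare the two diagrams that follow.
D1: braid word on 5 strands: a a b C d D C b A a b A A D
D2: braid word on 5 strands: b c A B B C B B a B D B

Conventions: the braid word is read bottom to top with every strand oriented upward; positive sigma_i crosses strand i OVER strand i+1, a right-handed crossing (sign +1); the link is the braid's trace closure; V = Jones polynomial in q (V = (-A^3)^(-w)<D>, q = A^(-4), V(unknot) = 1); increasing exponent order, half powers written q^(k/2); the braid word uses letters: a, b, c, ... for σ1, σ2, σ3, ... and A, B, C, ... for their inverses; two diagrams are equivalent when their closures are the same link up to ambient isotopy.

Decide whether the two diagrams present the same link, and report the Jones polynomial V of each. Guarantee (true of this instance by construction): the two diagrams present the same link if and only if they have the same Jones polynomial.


equivalent: no
V(D1) = q^-2 + q^-1 + 2 + q - q^4  (w 0, c 14, <D> = -A^-16 + A^-4 + 2 + A^4 + A^8)
V(D2) = q^-5 + 2q^-3 + q^-1  [12 crossings, <D> = A^-14 + 2A^-6 + A^2, w = -6]
key observation: 2 values of V(q) split the 2 diagrams


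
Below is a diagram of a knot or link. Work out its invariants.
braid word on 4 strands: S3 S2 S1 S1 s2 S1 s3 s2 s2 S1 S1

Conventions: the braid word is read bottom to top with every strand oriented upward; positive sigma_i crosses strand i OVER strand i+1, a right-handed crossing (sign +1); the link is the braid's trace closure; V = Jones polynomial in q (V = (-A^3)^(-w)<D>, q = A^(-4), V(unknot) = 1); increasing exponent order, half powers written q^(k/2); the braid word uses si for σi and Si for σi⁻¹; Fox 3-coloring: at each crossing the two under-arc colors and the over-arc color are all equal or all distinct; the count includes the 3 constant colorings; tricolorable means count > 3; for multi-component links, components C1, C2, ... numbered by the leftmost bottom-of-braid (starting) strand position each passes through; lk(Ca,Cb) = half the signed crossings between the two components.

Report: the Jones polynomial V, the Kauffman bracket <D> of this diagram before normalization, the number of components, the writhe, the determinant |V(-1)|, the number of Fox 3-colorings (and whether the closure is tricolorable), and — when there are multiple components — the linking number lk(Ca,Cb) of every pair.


V = -q^-6 + q^-5 - 2q^-4 + 3q^-3 - q^-2 + 3q^-1 + q
<D> = -A^-13 - 3A^-5 + A^-1 - 3A^3 + 2A^7 - A^11 + A^15 (w = -3)
3 components over 11 crossings, w = -3
lk(C1,C2): +1
lk(C1,C3) = -1
linking number lk(C2,C3) = 0
9 Fox colorings among 3^11, |V(-1)| = 12: tricolorable
why: |V(-1)| = 12: so tricolorable, since 3 divides 12


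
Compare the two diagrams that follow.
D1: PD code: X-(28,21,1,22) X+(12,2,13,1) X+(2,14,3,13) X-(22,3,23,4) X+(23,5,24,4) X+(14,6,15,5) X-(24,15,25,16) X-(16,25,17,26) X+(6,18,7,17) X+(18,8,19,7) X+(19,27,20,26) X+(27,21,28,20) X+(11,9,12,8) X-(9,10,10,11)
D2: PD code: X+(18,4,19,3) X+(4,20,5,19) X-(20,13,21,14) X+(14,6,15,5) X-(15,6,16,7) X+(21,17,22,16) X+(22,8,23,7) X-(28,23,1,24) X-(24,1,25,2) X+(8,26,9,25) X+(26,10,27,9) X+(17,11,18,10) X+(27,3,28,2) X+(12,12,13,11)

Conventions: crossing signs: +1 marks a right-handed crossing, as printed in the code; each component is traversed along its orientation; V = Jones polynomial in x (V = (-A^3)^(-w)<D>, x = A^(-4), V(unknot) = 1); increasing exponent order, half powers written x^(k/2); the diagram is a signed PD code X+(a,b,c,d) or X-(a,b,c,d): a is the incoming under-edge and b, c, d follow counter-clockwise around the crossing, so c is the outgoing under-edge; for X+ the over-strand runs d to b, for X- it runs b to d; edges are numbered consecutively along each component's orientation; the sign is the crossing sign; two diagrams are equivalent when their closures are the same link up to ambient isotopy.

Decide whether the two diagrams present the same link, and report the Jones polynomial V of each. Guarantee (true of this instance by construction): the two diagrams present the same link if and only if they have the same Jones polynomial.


equivalent: yes
V(D1) = x - x^2 + 2x^3 - x^4 + x^5 - x^6  (w +4, c 14, <D> = -A^-12 + A^-8 - A^-4 + 2 - A^4 + A^8)
D2 (bracket -A^-6 + A^-2 - A^2 + 2A^6 - A^10 + A^14; 14 crossings at w = +6): V = x - x^2 + 2x^3 - x^4 + x^5 - x^6
why: from 14 to 14 crossings by R-moves: one link, two diagrams


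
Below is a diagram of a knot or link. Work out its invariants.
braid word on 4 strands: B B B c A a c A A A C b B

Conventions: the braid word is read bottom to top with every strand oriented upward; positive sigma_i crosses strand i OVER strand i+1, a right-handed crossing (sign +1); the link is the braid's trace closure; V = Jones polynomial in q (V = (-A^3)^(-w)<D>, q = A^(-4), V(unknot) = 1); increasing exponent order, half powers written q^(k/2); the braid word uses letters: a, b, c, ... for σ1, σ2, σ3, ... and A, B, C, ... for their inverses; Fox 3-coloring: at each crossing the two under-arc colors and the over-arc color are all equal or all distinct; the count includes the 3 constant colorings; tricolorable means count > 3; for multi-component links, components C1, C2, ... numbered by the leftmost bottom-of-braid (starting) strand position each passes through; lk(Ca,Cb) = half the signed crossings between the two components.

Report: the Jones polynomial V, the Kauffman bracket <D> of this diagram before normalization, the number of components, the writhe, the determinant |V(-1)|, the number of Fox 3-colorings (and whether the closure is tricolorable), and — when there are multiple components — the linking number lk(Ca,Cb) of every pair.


V = q^-8 - 2q^-7 + q^-6 - 2q^-5 + 2q^-4 + q^-2
<D> = -A^-7 - 2A + 2A^5 - A^9 + 2A^13 - A^17 (w = -5)
1 component over 13 crossings, w = -5
27 Fox colorings among 3^13, |V(-1)| = 9: tricolorable
why: free reduction leaves σ2⁻¹ σ2⁻¹ σ2⁻¹ σ3 σ3 σ1⁻¹ σ1⁻¹ σ1⁻¹ σ3⁻¹ of the original 13 letters


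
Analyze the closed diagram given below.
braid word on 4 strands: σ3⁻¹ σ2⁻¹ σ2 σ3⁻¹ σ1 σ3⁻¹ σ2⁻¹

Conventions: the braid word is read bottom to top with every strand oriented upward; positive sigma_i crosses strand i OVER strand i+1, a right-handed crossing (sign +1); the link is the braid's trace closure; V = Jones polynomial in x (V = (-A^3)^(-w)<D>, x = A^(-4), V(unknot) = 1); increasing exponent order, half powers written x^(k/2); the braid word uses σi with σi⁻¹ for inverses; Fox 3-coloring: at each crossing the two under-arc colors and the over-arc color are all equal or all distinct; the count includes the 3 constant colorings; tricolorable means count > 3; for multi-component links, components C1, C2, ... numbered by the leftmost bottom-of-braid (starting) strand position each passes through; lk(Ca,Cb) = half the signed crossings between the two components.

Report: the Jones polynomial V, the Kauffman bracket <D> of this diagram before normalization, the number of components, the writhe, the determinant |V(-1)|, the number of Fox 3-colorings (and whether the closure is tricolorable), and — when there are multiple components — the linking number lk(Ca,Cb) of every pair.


V(x) = -x^-4 + x^-3 + x^-1
bracket: -A^-5 - A^3 + A^7, w = -3
1 component, writhe -3, over 7 crossings
det 3, colorings 9 of 3^7 — tricolorable
observation: V spans 3 powers of x: at least 3 crossings in any diagram


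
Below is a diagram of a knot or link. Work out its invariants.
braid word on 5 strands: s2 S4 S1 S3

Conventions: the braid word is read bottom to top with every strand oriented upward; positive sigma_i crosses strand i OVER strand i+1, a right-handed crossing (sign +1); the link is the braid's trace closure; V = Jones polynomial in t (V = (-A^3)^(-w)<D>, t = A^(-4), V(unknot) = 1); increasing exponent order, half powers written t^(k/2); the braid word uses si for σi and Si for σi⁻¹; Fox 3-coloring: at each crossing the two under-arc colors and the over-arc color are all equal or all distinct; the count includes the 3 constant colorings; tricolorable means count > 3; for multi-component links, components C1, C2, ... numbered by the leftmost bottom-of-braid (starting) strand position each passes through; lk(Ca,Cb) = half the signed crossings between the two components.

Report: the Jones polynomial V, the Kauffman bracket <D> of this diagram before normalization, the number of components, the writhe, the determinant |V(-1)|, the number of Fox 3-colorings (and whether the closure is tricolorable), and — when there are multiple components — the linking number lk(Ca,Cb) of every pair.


V = 1
<D> = A^-6 (w = -2)
1 component over 4 crossings, w = -2
3 Fox colorings among 3^4, |V(-1)| = 1: not tricolorable
why: |V(-1)| = 1: so not tricolorable, since 3 does not divide 1


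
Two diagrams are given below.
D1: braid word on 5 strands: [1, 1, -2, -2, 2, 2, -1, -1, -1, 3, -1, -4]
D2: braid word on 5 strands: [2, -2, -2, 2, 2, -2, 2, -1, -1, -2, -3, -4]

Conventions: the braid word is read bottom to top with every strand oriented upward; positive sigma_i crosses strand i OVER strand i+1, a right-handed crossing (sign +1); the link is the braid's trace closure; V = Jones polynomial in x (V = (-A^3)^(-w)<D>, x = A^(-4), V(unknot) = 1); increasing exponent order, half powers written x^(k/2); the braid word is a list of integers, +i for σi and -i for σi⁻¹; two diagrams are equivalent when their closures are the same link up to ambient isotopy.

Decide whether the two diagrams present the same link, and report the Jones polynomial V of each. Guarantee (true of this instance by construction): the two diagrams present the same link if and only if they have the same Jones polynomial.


equivalent: yes
D1 (bracket A^-6 + A^-2 + A^2 + A^6; 12 crossings at w = -2): V = x^-3 + x^-2 + x^-1 + 1
V(D2) = x^-3 + x^-2 + x^-1 + 1  (w -4, c 12, <D> = A^-12 + A^-8 + A^-4 + 1)
key observation: from 12 to 12 crossings by R-moves: one link, two diagrams


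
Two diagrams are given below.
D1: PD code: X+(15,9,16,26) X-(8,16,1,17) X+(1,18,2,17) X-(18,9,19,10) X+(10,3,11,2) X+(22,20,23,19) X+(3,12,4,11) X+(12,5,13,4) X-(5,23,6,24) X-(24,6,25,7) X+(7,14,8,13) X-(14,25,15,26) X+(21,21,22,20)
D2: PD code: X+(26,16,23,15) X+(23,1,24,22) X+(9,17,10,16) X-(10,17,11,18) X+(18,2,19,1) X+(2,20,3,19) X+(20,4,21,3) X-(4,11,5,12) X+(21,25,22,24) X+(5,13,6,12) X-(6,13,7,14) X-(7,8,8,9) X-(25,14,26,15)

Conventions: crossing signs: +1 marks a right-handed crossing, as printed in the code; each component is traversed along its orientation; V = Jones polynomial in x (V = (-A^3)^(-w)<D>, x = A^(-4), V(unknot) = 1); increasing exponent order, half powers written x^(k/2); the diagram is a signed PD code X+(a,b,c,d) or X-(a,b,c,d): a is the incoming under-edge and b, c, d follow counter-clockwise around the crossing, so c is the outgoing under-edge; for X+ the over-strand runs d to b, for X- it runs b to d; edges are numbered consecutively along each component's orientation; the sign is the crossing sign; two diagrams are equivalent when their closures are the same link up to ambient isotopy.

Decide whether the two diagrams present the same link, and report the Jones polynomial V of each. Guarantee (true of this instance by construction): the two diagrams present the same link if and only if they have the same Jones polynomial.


equivalent: no
D1 (bracket A^-9 - 2A^-5 + 3A^-1 - 3A^3 + 4A^7 - 2A^11 + 2A^15 - A^19; 13 crossings at w = +3): V = x^(-5/2) - 2x^(-3/2) + 2x^(-1/2) - 4x^(1/2) + 3x^(3/2) - 3x^(5/2) + 2x^(7/2) - x^(9/2)
V(D2) = -x^(3/2) - 2x^(7/2) + x^(9/2) - x^(11/2) + x^(13/2)  [13 crossings, <D> = -A^-17 + A^-13 - A^-9 + 2A^-5 + A^3, w = +3]
observation: 2 classes among 2 diagrams; unequal V(x) rules out equality


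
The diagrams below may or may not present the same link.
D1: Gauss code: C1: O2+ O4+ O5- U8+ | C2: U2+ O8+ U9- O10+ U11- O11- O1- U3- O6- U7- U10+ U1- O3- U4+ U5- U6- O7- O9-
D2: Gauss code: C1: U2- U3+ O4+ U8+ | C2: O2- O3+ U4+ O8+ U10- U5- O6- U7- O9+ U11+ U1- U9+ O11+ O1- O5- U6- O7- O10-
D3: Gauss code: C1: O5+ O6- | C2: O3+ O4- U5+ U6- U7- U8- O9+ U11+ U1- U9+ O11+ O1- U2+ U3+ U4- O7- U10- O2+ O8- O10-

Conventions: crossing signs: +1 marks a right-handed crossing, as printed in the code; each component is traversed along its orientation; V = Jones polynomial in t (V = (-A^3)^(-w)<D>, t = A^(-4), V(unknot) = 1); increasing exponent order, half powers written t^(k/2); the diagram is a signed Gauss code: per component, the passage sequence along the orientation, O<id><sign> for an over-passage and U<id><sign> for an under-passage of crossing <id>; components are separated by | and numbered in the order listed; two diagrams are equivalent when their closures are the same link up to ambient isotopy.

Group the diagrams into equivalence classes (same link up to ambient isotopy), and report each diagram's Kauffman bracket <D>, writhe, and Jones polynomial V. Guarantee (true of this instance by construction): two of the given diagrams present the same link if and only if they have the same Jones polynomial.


equivalence classes: {D1, D2} | {D3}
D1 (bracket A^-15 + 2A^-7 - A^-3 + A - A^5; 11 crossings at w = -3): V = t^(-7/2) - t^(-5/2) + t^(-3/2) - 2t^(-1/2) - t^(3/2)
V(D2) = t^(-7/2) - t^(-5/2) + t^(-3/2) - 2t^(-1/2) - t^(3/2)  [11 crossings, <D> = A^-9 + 2A^-1 - A^3 + A^7 - A^11, w = -1]
V(D3) = -t^(-1/2) - t^(1/2)  [11 crossings, <D> = A^-5 + A^-1, w = -1]
key observation: 2 classes among 3 diagrams; unequal V(t) rules out equality


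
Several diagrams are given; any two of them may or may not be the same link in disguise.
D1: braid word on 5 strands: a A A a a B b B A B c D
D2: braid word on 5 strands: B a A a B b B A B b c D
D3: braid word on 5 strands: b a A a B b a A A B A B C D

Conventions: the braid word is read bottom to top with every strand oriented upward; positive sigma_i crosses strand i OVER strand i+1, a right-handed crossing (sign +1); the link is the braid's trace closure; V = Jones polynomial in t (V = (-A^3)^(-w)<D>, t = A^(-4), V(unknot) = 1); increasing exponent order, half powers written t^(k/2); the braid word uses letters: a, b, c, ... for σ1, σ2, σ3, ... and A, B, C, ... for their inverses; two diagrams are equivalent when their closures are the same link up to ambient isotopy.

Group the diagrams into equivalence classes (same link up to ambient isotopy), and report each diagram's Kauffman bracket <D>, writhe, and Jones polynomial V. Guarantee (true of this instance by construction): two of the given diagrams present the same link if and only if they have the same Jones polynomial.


grouping into links: {D1, D2, D3}
V(D1) = 1  (w -2, c 12, <D> = A^-6)
V(D2) = 1  (w -2, c 12, <D> = A^-6)
D3 (bracket A^-12; 14 crossings at w = -4): V = 1
why: all 3 diagrams share one V(t), hence one class


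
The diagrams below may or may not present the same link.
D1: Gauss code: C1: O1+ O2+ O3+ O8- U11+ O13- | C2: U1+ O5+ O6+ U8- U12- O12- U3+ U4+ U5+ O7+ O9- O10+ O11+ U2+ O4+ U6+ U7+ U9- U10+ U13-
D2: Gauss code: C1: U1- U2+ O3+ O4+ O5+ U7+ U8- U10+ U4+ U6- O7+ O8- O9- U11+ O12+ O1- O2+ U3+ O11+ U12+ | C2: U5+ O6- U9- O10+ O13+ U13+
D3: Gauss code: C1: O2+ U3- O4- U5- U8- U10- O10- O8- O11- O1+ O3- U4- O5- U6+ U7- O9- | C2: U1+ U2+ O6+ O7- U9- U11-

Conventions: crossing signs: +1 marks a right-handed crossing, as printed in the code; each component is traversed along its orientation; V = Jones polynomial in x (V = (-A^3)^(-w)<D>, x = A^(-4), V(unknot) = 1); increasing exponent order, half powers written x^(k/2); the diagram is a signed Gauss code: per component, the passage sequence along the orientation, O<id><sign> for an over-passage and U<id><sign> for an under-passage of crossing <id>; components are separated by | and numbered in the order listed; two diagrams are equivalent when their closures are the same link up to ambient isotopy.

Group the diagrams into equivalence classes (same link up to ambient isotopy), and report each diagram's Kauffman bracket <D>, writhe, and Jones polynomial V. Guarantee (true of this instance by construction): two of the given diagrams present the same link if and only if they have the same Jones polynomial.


grouping into links: {D1} | {D2} | {D3}
V(D1) = -x^(3/2) - 2x^(7/2) + x^(9/2) - x^(11/2) + x^(13/2)  (w +5, c 13, <D> = -A^-11 + A^-7 - A^-3 + 2A + A^9)
D2 (bracket -A^-3 + A^5 + A^9 + A^13; 13 crossings at w = +5): V = -x^(1/2) - x^(3/2) - x^(5/2) + x^(9/2)
V(D3) = x^(-9/2) - x^(-5/2) - x^(-3/2) - x^(-1/2)  (w -5, c 11, <D> = A^-13 + A^-9 + A^-5 - A^3)
key observation: comparing 3 Jones polynomials yields 3 groups


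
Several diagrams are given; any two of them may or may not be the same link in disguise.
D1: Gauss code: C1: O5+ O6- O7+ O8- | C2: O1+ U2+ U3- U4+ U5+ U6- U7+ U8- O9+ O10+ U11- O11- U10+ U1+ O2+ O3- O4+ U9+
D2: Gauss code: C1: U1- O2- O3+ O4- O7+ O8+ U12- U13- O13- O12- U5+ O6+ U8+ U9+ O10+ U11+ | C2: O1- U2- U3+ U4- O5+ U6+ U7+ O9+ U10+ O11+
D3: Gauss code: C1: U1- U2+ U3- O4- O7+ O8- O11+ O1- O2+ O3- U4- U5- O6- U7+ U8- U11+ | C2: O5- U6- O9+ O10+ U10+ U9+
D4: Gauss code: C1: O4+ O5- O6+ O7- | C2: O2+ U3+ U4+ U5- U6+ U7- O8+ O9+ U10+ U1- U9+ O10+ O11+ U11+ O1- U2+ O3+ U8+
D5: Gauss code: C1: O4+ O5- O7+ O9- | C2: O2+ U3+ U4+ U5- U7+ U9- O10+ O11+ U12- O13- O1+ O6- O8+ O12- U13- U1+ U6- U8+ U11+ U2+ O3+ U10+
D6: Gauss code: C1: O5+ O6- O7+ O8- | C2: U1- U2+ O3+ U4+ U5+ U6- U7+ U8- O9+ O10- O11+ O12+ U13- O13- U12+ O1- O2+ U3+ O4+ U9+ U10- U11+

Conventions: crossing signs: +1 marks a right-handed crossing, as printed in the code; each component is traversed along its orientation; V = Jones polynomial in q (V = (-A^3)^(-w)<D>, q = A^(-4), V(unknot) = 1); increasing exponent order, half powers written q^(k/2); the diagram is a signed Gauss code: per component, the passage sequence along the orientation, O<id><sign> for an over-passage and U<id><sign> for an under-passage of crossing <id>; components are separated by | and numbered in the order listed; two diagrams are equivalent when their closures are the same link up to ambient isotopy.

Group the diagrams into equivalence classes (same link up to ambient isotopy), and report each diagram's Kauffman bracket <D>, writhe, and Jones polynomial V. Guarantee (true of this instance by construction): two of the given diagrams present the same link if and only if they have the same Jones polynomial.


classes: {D1, D4, D5, D6} | {D2} | {D3}
V(D1) = -q^(1/2) - q^(3/2) - q^(5/2) + q^(9/2)  [11 crossings, <D> = -A^-9 + A^-1 + A^3 + A^7, w = +3]
V(D2) = -q^(3/2) - q^(7/2) + q^(9/2) - q^(11/2)  (w +3, c 13, <D> = A^-13 - A^-9 + A^-5 + A^3)
D3 (bracket A^-1 + A^7; 11 crossings at w = -1): V = -q^(-5/2) - q^(-1/2)
V(D4) = -q^(1/2) - q^(3/2) - q^(5/2) + q^(9/2)  [11 crossings, <D> = -A^-3 + A^5 + A^9 + A^13, w = +5]
V(D5) = -q^(1/2) - q^(3/2) - q^(5/2) + q^(9/2)  (w +3, c 13, <D> = -A^-9 + A^-1 + A^3 + A^7)
V(D6) = -q^(1/2) - q^(3/2) - q^(5/2) + q^(9/2)  (w +3, c 13, <D> = -A^-9 + A^-1 + A^3 + A^7)
insight: comparing 6 Jones polynomials yields 3 groups


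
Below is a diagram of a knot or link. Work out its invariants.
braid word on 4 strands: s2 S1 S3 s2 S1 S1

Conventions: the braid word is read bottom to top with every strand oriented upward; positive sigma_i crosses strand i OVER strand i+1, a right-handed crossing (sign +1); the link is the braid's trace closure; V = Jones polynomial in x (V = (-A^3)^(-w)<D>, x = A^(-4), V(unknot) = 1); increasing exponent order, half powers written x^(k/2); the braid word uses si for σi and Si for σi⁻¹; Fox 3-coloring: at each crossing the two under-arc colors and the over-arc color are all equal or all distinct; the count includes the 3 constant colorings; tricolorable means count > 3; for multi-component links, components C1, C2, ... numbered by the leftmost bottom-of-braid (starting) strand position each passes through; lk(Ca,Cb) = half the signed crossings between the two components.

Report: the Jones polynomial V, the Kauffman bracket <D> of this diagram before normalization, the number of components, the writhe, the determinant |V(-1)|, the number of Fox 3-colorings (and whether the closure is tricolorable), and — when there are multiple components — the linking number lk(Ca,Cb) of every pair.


V(x) = x^(-7/2) - 2x^(-5/2) + x^(-3/2) - 2x^(-1/2) + x^(1/2) - x^(3/2)
bracket: -A^-12 + A^-8 - 2A^-4 + 1 - 2A^4 + A^8, w = -2
2 components, writhe -2, over 6 crossings
lk(C1,C2) = 0
det 8, colorings 3 of 3^6 — not tricolorable
observation: every pair of the 2 components has lk = 0


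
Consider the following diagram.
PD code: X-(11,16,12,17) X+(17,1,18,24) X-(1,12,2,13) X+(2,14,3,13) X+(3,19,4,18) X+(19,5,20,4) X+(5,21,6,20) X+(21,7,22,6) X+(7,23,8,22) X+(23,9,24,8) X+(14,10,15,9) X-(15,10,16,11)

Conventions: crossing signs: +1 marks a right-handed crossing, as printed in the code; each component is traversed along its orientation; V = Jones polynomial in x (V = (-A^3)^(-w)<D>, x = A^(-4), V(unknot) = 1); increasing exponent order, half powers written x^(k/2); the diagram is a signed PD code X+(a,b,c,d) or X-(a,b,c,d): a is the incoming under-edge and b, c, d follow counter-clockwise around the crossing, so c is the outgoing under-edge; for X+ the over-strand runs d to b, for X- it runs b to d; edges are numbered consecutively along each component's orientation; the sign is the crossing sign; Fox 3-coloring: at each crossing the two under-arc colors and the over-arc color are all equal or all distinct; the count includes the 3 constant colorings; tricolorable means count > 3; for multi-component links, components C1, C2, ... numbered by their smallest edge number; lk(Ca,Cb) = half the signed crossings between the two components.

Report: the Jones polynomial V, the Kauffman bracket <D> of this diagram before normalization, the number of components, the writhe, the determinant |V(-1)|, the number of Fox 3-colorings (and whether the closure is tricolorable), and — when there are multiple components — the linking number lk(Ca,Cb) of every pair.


V(x) = x^3 + x^5 - x^6 + x^7 - x^8 + x^9 - x^10
bracket: -A^-22 + A^-18 - A^-14 + A^-10 - A^-6 + A^-2 + A^6, w = +6
1 component, writhe +6, over 12 crossings
det 7, colorings 3 of 3^12 — not tricolorable
observation: V spans 7 powers of x: at least 7 crossings in any diagram


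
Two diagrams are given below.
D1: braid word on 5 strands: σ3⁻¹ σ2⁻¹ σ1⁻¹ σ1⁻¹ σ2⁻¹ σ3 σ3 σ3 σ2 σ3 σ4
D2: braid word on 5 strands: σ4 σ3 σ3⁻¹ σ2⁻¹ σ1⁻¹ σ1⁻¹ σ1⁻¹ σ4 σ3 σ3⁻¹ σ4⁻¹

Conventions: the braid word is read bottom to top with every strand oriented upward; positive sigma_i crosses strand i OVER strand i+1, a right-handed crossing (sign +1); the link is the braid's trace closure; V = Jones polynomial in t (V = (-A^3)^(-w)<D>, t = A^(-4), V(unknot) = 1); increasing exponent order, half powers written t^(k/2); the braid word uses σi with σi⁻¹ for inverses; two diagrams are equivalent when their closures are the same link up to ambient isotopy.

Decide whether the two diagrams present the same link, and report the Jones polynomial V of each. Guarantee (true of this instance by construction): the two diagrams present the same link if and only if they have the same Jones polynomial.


equivalent: no
D1 (bracket -A^-11 + A^-7 - A^-3 + 2A + A^9; 11 crossings at w = +1): V = -t^(-3/2) - 2t^(1/2) + t^(3/2) - t^(5/2) + t^(7/2)
V(D2) = t^(-9/2) - t^(-5/2) - t^(-3/2) - t^(-1/2)  (w -3, c 11, <D> = A^-7 + A^-3 + A - A^9)
key observation: 2 values of V(t) split the 2 diagrams
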